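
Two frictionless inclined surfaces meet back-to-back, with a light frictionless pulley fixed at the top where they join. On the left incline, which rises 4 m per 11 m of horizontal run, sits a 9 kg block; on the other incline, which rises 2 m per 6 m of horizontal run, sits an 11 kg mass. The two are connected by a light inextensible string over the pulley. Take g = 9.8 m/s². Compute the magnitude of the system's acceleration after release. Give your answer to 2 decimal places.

Resolve each weight along its own incline: the 9 kg mass has component 9 × 9.8 × sin 19.98° = 30.142 N down its slope, and the 11 kg mass has 11 × 9.8 × sin 18.43° = 34.089 N down its slope.
The 11 kg side's 34.089 N exceeds the other side's 30.142 N, so that mass slides down and the 9 kg mass slides up. Taking that direction as positive, Newton's second law for the whole system gives 34.089 − 30.142 = (9 + 11) a, so a = 3.947 / 20 = 0.1973 m/s².

0.20 m/s²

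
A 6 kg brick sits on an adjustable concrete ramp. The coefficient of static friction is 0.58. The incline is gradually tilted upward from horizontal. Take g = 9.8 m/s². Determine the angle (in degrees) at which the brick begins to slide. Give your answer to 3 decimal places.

30.114°

At the threshold of sliding, static friction is at its maximum μ_s N and exactly balances the weight component along the incline: mg sin θ = μ_s mg cos θ.
Hence tan θ = μ_s = 0.58, so θ = arctan(0.58) = 30.1137°.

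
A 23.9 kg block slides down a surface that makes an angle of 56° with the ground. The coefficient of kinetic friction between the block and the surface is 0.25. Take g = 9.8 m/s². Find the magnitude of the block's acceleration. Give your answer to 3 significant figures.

6.75 m/s²

Resolving the weight along the incline: the component pulling the block down the slope is mg sin 56° = 23.9 × 9.8 × 0.8290 = 194.168 N, and the normal force is N = mg cos 56° = 23.9 × 9.8 × 0.5592 = 130.976 N.
Kinetic friction acts up the slope with magnitude f = μN = 0.25 × 130.976 = 32.744 N.
Net force along the incline is 194.168 − 32.744 = 161.424 N, so a = 161.424 / 23.9 = 6.7541 m/s².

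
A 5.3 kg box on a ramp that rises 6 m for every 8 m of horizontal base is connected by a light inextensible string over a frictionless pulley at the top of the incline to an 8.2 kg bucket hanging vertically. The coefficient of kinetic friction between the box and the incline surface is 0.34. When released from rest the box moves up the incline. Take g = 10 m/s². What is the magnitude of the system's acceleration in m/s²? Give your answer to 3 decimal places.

2.651 m/s²

For the box on the incline: the weight component along the slope is m₁g sin 36.87° = 5.3 × 10 × 0.6000 = 31.800 N and the normal force is N = m₁g cos 36.87° = 42.400 N.
Kinetic friction opposes the box's motion up the incline: f = μN = 0.34 × 42.400 = 14.416 N acting down the slope.
Newton's second law for the box (up-slope positive): T − 31.800 − 14.416 = 5.3 a. For the hanging bucket (downward positive): 8.2 × 10 − T = 8.2 a.
Adding the two equations eliminates T: 35.784 = 13.5 a, so a = 2.6507 m/s².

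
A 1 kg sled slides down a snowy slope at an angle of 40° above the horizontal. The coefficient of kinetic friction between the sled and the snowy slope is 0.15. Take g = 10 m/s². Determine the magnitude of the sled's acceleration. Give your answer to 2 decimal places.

5.28 m/s²

Resolving the weight along the incline: the component pulling the sled down the slope is mg sin 40° = 1 × 10 × 0.6428 = 6.428 N, and the normal force is N = mg cos 40° = 1 × 10 × 0.7660 = 7.660 N.
Kinetic friction acts up the slope with magnitude f = μN = 0.15 × 7.660 = 1.149 N.
Net force along the incline is 6.428 − 1.149 = 5.279 N, so a = 5.279 / 1 = 5.2790 m/s².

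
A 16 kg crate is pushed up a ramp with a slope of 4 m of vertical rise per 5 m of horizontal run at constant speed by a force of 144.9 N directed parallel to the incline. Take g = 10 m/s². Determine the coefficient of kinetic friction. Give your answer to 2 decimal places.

At constant speed ΣF = 0 along the incline. The applied 144.9 N acts up the slope; the weight component mg sin 38.66° = 99.951 N and kinetic friction μN both act down the slope.
So 144.9 = 99.951 + μ × 124.939, giving μ = (144.9 − 99.951) / 124.939 = 0.3598.

0.36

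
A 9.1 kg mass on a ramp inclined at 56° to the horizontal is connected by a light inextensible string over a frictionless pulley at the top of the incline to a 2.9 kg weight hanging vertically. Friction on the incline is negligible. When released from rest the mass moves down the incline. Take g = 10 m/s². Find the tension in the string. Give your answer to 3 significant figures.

For the mass on the incline: the weight component along the slope is m₁g sin 56° = 9.1 × 10 × 0.8290 = 75.439 N and the normal force is N = m₁g cos 56° = 50.887 N.
Newton's second law for the mass (down-slope positive): 75.439 − T = 9.1 a. For the hanging weight (upward positive): T − 2.9 × 10 = 2.9 a.
Adding the two equations eliminates T: 46.439 = 12 a, so a = 3.8699 m/s².
Then from the hanging weight's equation, T = 2.9 × (10 + 3.8699) = 40.223 N.

40.2 N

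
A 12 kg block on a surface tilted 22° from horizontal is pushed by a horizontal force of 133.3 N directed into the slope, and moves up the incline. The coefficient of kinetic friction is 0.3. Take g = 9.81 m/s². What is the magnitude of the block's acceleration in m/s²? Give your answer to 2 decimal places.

The horizontal push has components F cos 22° = 133.3 × 0.9272 = 123.596 N up the incline and F sin 22° = 133.3 × 0.3746 = 49.934 N pressing into the surface.
The normal force is therefore N = mg cos 22° + F sin 22° = 109.150 + 49.934 = 159.084 N, and kinetic friction down the slope is μN = 0.3 × 159.084 = 47.725 N.
Along the incline: F cos 22° − mg sin 22° − μN = ma, so 123.596 − 44.098 − 47.725 = 12 a, giving a = 2.6478 m/s².

2.65 m/s²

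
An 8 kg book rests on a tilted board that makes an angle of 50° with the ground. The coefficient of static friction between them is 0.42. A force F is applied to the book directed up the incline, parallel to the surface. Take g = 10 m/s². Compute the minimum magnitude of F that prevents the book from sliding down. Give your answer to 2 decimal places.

The normal force is N = mg cos 50° = 51.423 N. With F at its minimum the book is on the verge of sliding down, so static friction is at its maximum μ_s N = 0.42 × 51.423 = 21.598 N and acts up the slope.
Equilibrium along the incline: F + μ_s N = mg sin 50°, so F = 61.284 − 21.598 = 39.686 N.

39.69 N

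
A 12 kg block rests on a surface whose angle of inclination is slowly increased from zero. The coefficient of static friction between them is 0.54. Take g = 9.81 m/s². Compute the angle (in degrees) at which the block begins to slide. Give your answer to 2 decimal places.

28.37°

At the threshold of sliding, static friction is at its maximum μ_s N and exactly balances the weight component along the incline: mg sin θ = μ_s mg cos θ.
Hence tan θ = μ_s = 0.54, so θ = arctan(0.54) = 28.3690°.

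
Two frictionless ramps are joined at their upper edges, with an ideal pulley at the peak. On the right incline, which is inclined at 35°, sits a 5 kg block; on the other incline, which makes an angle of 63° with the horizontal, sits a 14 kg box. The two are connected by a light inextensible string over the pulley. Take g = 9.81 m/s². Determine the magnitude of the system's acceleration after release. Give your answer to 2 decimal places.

Resolve each weight along its own incline: the 5 kg mass has component 5 × 9.81 × sin 35° = 28.134 N down its slope, and the 14 kg mass has 14 × 9.81 × sin 63° = 122.371 N down its slope.
The 14 kg side's 122.371 N exceeds the other side's 28.134 N, so that mass slides down and the 5 kg mass slides up. Taking that direction as positive, Newton's second law for the whole system gives 122.371 − 28.134 = (5 + 14) a, so a = 94.237 / 19 = 4.9598 m/s².

4.96 m/s²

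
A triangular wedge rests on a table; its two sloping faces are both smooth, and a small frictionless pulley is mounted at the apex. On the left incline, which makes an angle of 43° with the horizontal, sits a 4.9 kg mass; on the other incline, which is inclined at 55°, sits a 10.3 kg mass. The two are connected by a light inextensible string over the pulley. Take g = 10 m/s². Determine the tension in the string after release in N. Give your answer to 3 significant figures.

49.8 N

Resolve each weight along its own incline: the 4.9 kg mass has component 4.9 × 10 × sin 43° = 33.418 N down its slope, and the 10.3 kg mass has 10.3 × 10 × sin 55° = 84.373 N down its slope.
The 10.3 kg side's 84.373 N exceeds the other side's 33.418 N, so that mass slides down and the 4.9 kg mass slides up. Taking that direction as positive, Newton's second law for the whole system gives 84.373 − 33.418 = (4.9 + 10.3) a, so a = 50.955 / 15.2 = 3.3523 m/s².
For the 4.9 kg mass (up-slope positive): T − 33.418 = 4.9 × 3.3523, so T = 49.844 N.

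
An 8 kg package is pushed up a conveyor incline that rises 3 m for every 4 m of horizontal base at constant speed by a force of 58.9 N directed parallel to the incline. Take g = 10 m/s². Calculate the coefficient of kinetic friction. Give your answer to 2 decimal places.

At constant speed ΣF = 0 along the incline. The applied 58.9 N acts up the slope; the weight component mg sin 36.87° = 48.000 N and kinetic friction μN both act down the slope.
So 58.9 = 48.000 + μ × 64.000, giving μ = (58.9 − 48.000) / 64.000 = 0.1703.

0.17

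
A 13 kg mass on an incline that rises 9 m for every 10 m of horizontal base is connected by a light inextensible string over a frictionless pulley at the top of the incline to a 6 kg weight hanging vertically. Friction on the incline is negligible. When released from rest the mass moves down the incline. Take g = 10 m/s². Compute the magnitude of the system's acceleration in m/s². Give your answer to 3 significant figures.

For the mass on the incline: the weight component along the slope is m₁g sin 41.99° = 13 × 10 × 0.6690 = 86.970 N and the normal force is N = m₁g cos 41.99° = 96.628 N.
Newton's second law for the mass (down-slope positive): 86.970 − T = 13 a. For the hanging weight (upward positive): T − 6 × 10 = 6 a.
Adding the two equations eliminates T: 26.970 = 19 a, so a = 1.4195 m/s².

1.42 m/s²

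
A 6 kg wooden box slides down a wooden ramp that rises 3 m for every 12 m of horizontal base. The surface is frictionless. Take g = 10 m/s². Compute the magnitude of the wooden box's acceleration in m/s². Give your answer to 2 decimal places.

2.43 m/s²

Resolving the weight along the incline: the component pulling the wooden box down the slope is mg sin 14.04° = 6 × 10 × 0.2425 = 14.550 N, and the normal force is N = mg cos 14.04° = 6 × 10 × 0.9701 = 58.206 N.
With no friction the net force along the incline is 14.550 N, so a = g sin 14.04° = 14.550 / 6 = 2.4250 m/s².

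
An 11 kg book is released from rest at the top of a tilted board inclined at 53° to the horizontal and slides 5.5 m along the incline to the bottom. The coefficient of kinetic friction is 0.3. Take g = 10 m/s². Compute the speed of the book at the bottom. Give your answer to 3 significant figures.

8.25 m/s

The weight component along the incline is mg sin 53° = 87.850 N and the normal force is N = mg cos 53° = 66.200 N.
Friction up the slope is f = μN = 0.3 × 66.200 = 19.860 N, so the net downslope force is 87.850 − 19.860 = 67.990 N and a = 67.990 / 11 = 6.1809 m/s².
Starting from rest over a distance of 5.5 m, v² = 2aL = 2 × 6.1809 × 5.5 = 67.9899, so v = 8.2456 m/s.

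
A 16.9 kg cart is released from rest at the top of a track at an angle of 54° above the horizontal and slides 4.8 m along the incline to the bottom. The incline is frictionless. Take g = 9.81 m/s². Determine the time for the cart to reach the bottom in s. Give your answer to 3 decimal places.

The weight component along the incline is mg sin 54° = 134.126 N and the normal force is N = mg cos 54° = 97.448 N.
With no friction, a = g sin 54° = 7.9365 m/s².
Starting from rest, L = ½at², so t = √(2L/a) = √(2 × 4.8 / 7.9365) = 1.0998 s.

1.100 s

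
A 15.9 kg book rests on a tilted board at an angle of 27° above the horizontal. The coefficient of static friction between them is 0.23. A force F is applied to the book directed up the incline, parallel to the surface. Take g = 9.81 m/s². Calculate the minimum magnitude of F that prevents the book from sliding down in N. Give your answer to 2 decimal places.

The normal force is N = mg cos 27° = 138.978 N. With F at its minimum the book is on the verge of sliding down, so static friction is at its maximum μ_s N = 0.23 × 138.978 = 31.965 N and acts up the slope.
Equilibrium along the incline: F + μ_s N = mg sin 27°, so F = 70.813 − 31.965 = 38.848 N.

38.85 N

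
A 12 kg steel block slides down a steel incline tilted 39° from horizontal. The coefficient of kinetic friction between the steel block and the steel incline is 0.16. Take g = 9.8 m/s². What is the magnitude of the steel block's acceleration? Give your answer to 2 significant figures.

Resolving the weight along the incline: the component pulling the steel block down the slope is mg sin 39° = 12 × 9.8 × 0.6293 = 74.006 N, and the normal force is N = mg cos 39° = 12 × 9.8 × 0.7771 = 91.387 N.
Kinetic friction acts up the slope with magnitude f = μN = 0.16 × 91.387 = 14.622 N.
Net force along the incline is 74.006 − 14.622 = 59.384 N, so a = 59.384 / 12 = 4.9487 m/s².

4.9 m/s²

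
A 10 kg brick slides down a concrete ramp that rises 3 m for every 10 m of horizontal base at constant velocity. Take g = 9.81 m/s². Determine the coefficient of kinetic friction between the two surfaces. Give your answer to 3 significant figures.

At constant velocity the net force along the incline is zero: mg sin 16.70° = μ mg cos 16.70°.
So μ = tan 16.70° = 0.2873 / 0.9578 = 0.3000.

0.300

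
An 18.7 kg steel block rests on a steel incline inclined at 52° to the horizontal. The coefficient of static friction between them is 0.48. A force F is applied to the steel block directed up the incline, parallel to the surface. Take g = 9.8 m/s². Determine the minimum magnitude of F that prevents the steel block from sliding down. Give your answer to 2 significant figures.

90 N

The normal force is N = mg cos 52° = 112.826 N. With F at its minimum the steel block is on the verge of sliding down, so static friction is at its maximum μ_s N = 0.48 × 112.826 = 54.156 N and acts up the slope.
Equilibrium along the incline: F + μ_s N = mg sin 52°, so F = 144.411 − 54.156 = 90.255 N.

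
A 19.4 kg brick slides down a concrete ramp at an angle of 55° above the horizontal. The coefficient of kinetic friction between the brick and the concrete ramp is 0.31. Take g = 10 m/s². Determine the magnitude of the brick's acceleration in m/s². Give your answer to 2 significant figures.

6.4 m/s²

Resolving the weight along the incline: the component pulling the brick down the slope is mg sin 55° = 19.4 × 10 × 0.8192 = 158.925 N, and the normal force is N = mg cos 55° = 19.4 × 10 × 0.5736 = 111.278 N.
Kinetic friction acts up the slope with magnitude f = μN = 0.31 × 111.278 = 34.496 N.
Net force along the incline is 158.925 − 34.496 = 124.429 N, so a = 124.429 / 19.4 = 6.4139 m/s².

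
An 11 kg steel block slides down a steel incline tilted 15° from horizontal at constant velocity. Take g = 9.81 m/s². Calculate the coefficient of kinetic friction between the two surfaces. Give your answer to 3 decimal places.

At constant velocity the net force along the incline is zero: mg sin 15° = μ mg cos 15°.
So μ = tan 15° = 0.2588 / 0.9659 = 0.2679.

0.268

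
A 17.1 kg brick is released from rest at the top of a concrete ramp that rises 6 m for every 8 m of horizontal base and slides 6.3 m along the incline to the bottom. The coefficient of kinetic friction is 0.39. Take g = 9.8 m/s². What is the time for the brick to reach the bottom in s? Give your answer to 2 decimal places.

The weight component along the incline is mg sin 36.87° = 100.548 N and the normal force is N = mg cos 36.87° = 134.064 N.
Friction up the slope is f = μN = 0.39 × 134.064 = 52.285 N, so the net downslope force is 100.548 − 52.285 = 48.263 N and a = 48.263 / 17.1 = 2.8224 m/s².
Starting from rest, L = ½at², so t = √(2L/a) = √(2 × 6.3 / 2.8224) = 2.1129 s.

2.11 s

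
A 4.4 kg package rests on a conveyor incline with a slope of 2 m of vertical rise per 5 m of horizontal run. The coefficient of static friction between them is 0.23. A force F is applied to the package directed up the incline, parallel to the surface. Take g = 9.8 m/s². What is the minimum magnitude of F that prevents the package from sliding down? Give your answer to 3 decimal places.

6.806 N

The normal force is N = mg cos 21.80° = 40.036 N. With F at its minimum the package is on the verge of sliding down, so static friction is at its maximum μ_s N = 0.23 × 40.036 = 9.208 N and acts up the slope.
Equilibrium along the incline: F + μ_s N = mg sin 21.80°, so F = 16.014 − 9.208 = 6.806 N.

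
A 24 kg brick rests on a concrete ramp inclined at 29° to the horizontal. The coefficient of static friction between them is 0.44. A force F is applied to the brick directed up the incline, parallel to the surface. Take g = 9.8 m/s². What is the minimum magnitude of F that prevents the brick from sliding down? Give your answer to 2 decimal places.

The normal force is N = mg cos 29° = 205.711 N. With F at its minimum the brick is on the verge of sliding down, so static friction is at its maximum μ_s N = 0.44 × 205.711 = 90.513 N and acts up the slope.
Equilibrium along the incline: F + μ_s N = mg sin 29°, so F = 114.027 − 90.513 = 23.514 N.

23.51 N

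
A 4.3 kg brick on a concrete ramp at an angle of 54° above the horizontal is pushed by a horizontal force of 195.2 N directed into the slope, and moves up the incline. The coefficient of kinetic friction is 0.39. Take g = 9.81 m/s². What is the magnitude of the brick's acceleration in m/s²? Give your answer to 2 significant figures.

The horizontal push has components F cos 54° = 195.2 × 0.5878 = 114.739 N up the incline and F sin 54° = 195.2 × 0.8090 = 157.917 N pressing into the surface.
The normal force is therefore N = mg cos 54° + F sin 54° = 24.795 + 157.917 = 182.712 N, and kinetic friction down the slope is μN = 0.39 × 182.712 = 71.258 N.
Along the incline: F cos 54° − mg sin 54° − μN = ma, so 114.739 − 34.126 − 71.258 = 4.3 a, giving a = 2.1756 m/s².

2.2 m/s²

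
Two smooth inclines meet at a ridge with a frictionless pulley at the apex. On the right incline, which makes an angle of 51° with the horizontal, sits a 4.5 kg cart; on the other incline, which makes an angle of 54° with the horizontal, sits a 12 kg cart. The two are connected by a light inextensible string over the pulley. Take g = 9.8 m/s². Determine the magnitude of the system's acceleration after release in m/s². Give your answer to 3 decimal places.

3.689 m/s²

Resolve each weight along its own incline: the 4.5 kg mass has component 4.5 × 9.8 × sin 51° = 34.272 N down its slope, and the 12 kg mass has 12 × 9.8 × sin 54° = 95.140 N down its slope.
The 12 kg side's 95.140 N exceeds the other side's 34.272 N, so that mass slides down and the 4.5 kg mass slides up. Taking that direction as positive, Newton's second law for the whole system gives 95.140 − 34.272 = (4.5 + 12) a, so a = 60.868 / 16.5 = 3.6890 m/s².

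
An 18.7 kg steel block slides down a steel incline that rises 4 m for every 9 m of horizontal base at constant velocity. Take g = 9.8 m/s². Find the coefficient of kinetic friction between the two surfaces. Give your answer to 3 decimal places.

At constant velocity the net force along the incline is zero: mg sin 23.96° = μ mg cos 23.96°.
So μ = tan 23.96° = 0.4061 / 0.9138 = 0.4444.

0.444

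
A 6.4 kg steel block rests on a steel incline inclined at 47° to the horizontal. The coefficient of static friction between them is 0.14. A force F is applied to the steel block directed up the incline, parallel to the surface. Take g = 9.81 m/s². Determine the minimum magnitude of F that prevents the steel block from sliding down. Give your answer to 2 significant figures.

The normal force is N = mg cos 47° = 42.819 N. With F at its minimum the steel block is on the verge of sliding down, so static friction is at its maximum μ_s N = 0.14 × 42.819 = 5.995 N and acts up the slope.
Equilibrium along the incline: F + μ_s N = mg sin 47°, so F = 45.917 − 5.995 = 39.922 N.

40 N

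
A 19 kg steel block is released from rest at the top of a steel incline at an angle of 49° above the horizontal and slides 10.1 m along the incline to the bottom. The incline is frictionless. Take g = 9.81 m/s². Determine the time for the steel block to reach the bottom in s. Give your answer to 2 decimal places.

1.65 s

The weight component along the incline is mg sin 49° = 140.670 N and the normal force is N = mg cos 49° = 122.283 N.
With no friction, a = g sin 49° = 7.4037 m/s².
Starting from rest, L = ½at², so t = √(2L/a) = √(2 × 10.1 / 7.4037) = 1.6518 s.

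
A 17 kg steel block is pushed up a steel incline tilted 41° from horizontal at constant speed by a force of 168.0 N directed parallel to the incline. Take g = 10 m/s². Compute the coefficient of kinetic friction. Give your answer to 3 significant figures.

At constant speed ΣF = 0 along the incline. The applied 168.0 N acts up the slope; the weight component mg sin 41° = 111.530 N and kinetic friction μN both act down the slope.
So 168.0 = 111.530 + μ × 128.301, giving μ = (168.0 − 111.530) / 128.301 = 0.4401.

0.440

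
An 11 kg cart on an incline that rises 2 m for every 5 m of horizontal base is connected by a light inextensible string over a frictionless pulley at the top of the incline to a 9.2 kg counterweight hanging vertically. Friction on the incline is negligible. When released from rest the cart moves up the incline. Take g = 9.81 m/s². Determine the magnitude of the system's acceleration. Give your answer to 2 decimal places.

2.48 m/s²

For the cart on the incline: the weight component along the slope is m₁g sin 21.80° = 11 × 9.81 × 0.3714 = 40.078 N and the normal force is N = m₁g cos 21.80° = 100.192 N.
Newton's second law for the cart (up-slope positive): T − 40.078 = 11 a. For the hanging counterweight (downward positive): 9.2 × 9.81 − T = 9.2 a.
Adding the two equations eliminates T: 50.174 = 20.2 a, so a = 2.4839 m/s².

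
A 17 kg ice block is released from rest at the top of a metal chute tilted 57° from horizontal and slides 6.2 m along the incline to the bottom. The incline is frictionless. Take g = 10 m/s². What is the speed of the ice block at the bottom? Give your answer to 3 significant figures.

The weight component along the incline is mg sin 57° = 142.574 N and the normal force is N = mg cos 57° = 92.589 N.
With no friction, a = g sin 57° = 8.3867 m/s².
Starting from rest over a distance of 6.2 m, v² = 2aL = 2 × 8.3867 × 6.2 = 103.9951, so v = 10.1978 m/s.

10.2 m/s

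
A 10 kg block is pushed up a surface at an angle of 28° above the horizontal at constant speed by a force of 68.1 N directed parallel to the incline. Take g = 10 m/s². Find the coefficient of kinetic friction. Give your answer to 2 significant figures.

0.24

At constant speed ΣF = 0 along the incline. The applied 68.1 N acts up the slope; the weight component mg sin 28° = 46.947 N and kinetic friction μN both act down the slope.
So 68.1 = 46.947 + μ × 88.295, giving μ = (68.1 − 46.947) / 88.295 = 0.2396.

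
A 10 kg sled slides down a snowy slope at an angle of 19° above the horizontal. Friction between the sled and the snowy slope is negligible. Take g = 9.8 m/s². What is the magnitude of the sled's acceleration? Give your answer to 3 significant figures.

3.19 m/s²

Resolving the weight along the incline: the component pulling the sled down the slope is mg sin 19° = 10 × 9.8 × 0.3256 = 31.909 N, and the normal force is N = mg cos 19° = 10 × 9.8 × 0.9455 = 92.659 N.
With no friction the net force along the incline is 31.909 N, so a = g sin 19° = 31.909 / 10 = 3.1909 m/s².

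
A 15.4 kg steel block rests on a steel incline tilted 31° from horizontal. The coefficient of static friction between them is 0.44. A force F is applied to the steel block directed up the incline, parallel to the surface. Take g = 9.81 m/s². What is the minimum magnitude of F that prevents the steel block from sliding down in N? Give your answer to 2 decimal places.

20.83 N

The normal force is N = mg cos 31° = 129.496 N. With F at its minimum the steel block is on the verge of sliding down, so static friction is at its maximum μ_s N = 0.44 × 129.496 = 56.978 N and acts up the slope.
Equilibrium along the incline: F + μ_s N = mg sin 31°, so F = 77.809 − 56.978 = 20.831 N.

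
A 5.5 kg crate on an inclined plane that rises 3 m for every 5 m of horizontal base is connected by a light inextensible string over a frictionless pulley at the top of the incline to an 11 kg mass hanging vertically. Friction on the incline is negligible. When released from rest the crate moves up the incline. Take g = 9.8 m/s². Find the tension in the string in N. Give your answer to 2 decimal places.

54.42 N

For the crate on the incline: the weight component along the slope is m₁g sin 30.96° = 5.5 × 9.8 × 0.5145 = 27.732 N and the normal force is N = m₁g cos 30.96° = 46.219 N.
Newton's second law for the crate (up-slope positive): T − 27.732 = 5.5 a. For the hanging mass (downward positive): 11 × 9.8 − T = 11 a.
Adding the two equations eliminates T: 80.068 = 16.5 a, so a = 4.8526 m/s².
Then from the hanging mass's equation, T = 11 × (9.8 − 4.8526) = 54.421 N.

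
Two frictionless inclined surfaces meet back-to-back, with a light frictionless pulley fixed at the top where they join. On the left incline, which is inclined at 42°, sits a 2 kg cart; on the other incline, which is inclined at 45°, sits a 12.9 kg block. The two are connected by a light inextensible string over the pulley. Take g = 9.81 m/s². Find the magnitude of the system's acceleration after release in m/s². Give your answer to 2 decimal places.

5.12 m/s²

Resolve each weight along its own incline: the 2 kg mass has component 2 × 9.81 × sin 42° = 13.128 N down its slope, and the 12.9 kg mass has 12.9 × 9.81 × sin 45° = 89.484 N down its slope.
The 12.9 kg side's 89.484 N exceeds the other side's 13.128 N, so that mass slides down and the 2 kg mass slides up. Taking that direction as positive, Newton's second law for the whole system gives 89.484 − 13.128 = (2 + 12.9) a, so a = 76.356 / 14.9 = 5.1246 m/s².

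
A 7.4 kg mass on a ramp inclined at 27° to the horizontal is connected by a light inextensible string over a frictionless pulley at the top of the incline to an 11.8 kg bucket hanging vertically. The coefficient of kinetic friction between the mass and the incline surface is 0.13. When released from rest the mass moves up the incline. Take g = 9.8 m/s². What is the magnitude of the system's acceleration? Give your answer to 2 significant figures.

For the mass on the incline: the weight component along the slope is m₁g sin 27° = 7.4 × 9.8 × 0.4540 = 32.924 N and the normal force is N = m₁g cos 27° = 64.616 N.
Kinetic friction opposes the mass's motion up the incline: f = μN = 0.13 × 64.616 = 8.400 N acting down the slope.
Newton's second law for the mass (up-slope positive): T − 32.924 − 8.400 = 7.4 a. For the hanging bucket (downward positive): 11.8 × 9.8 − T = 11.8 a.
Adding the two equations eliminates T: 74.316 = 19.2 a, so a = 3.8706 m/s².

3.9 m/s²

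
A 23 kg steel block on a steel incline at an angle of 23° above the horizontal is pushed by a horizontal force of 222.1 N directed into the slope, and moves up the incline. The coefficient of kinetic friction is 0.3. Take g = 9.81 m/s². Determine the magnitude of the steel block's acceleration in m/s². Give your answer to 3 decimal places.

1.215 m/s²

The horizontal push has components F cos 23° = 222.1 × 0.9205 = 204.443 N up the incline and F sin 23° = 222.1 × 0.3907 = 86.774 N pressing into the surface.
The normal force is therefore N = mg cos 23° + F sin 23° = 207.692 + 86.774 = 294.466 N, and kinetic friction down the slope is μN = 0.3 × 294.466 = 88.340 N.
Along the incline: F cos 23° − mg sin 23° − μN = ma, so 204.443 − 88.154 − 88.340 = 23 a, giving a = 1.2152 m/s².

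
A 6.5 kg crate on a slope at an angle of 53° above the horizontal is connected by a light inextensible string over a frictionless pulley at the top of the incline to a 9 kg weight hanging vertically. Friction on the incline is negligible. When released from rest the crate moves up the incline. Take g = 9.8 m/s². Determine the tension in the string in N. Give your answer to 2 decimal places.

66.53 N

For the crate on the incline: the weight component along the slope is m₁g sin 53° = 6.5 × 9.8 × 0.7986 = 50.871 N and the normal force is N = m₁g cos 53° = 38.336 N.
Newton's second law for the crate (up-slope positive): T − 50.871 = 6.5 a. For the hanging weight (downward positive): 9 × 9.8 − T = 9 a.
Adding the two equations eliminates T: 37.329 = 15.5 a, so a = 2.4083 m/s².
Then from the hanging weight's equation, T = 9 × (9.8 − 2.4083) = 66.525 N.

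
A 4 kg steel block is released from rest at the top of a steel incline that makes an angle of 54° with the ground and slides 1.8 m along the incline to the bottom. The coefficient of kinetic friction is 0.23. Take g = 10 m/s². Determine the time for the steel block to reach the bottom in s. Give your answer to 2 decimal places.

The weight component along the incline is mg sin 54° = 32.361 N and the normal force is N = mg cos 54° = 23.511 N.
Friction up the slope is f = μN = 0.23 × 23.511 = 5.408 N, so the net downslope force is 32.361 − 5.408 = 26.953 N and a = 26.953 / 4 = 6.7382 m/s².
Starting from rest, L = ½at², so t = √(2L/a) = √(2 × 1.8 / 6.7382) = 0.7309 s.

0.73 s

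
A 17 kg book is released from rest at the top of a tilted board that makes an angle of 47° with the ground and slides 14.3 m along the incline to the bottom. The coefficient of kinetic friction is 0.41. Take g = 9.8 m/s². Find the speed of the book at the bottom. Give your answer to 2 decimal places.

11.25 m/s

The weight component along the incline is mg sin 47° = 121.844 N and the normal force is N = mg cos 47° = 113.621 N.
Friction up the slope is f = μN = 0.41 × 113.621 = 46.585 N, so the net downslope force is 121.844 − 46.585 = 75.259 N and a = 75.259 / 17 = 4.4270 m/s².
Starting from rest over a distance of 14.3 m, v² = 2aL = 2 × 4.4270 × 14.3 = 126.6122, so v = 11.2522 m/s.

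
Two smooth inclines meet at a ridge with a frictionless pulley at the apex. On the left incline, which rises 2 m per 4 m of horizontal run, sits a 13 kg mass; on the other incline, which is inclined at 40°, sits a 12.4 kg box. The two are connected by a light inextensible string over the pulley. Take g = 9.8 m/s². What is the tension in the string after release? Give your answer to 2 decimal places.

67.79 N

Resolve each weight along its own incline: the 13 kg mass has component 13 × 9.8 × sin 26.57° = 56.975 N down its slope, and the 12.4 kg mass has 12.4 × 9.8 × sin 40° = 78.112 N down its slope.
The 12.4 kg side's 78.112 N exceeds the other side's 56.975 N, so that mass slides down and the 13 kg mass slides up. Taking that direction as positive, Newton's second law for the whole system gives 78.112 − 56.975 = (13 + 12.4) a, so a = 21.137 / 25.4 = 0.8322 m/s².
For the 13 kg mass (up-slope positive): T − 56.975 = 13 × 0.8322, so T = 67.794 N.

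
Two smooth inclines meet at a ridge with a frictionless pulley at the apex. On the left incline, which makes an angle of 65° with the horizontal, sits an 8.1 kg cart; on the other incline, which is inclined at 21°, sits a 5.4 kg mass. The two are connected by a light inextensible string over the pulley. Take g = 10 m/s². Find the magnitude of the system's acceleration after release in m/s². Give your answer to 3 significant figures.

Resolve each weight along its own incline: the 8.1 kg mass has component 8.1 × 10 × sin 65° = 73.411 N down its slope, and the 5.4 kg mass has 5.4 × 10 × sin 21° = 19.352 N down its slope.
The 8.1 kg side's 73.411 N exceeds the other side's 19.352 N, so that mass slides down and the 5.4 kg mass slides up. Taking that direction as positive, Newton's second law for the whole system gives 73.411 − 19.352 = (8.1 + 5.4) a, so a = 54.059 / 13.5 = 4.0044 m/s².

4.00 m/s²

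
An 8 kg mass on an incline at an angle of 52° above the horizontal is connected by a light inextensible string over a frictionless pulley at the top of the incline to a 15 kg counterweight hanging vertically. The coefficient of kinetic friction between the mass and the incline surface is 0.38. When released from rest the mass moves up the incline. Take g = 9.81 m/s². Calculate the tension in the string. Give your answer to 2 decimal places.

103.49 N

For the mass on the incline: the weight component along the slope is m₁g sin 52° = 8 × 9.81 × 0.7880 = 61.842 N and the normal force is N = m₁g cos 52° = 48.317 N.
Kinetic friction opposes the mass's motion up the incline: f = μN = 0.38 × 48.317 = 18.360 N acting down the slope.
Newton's second law for the mass (up-slope positive): T − 61.842 − 18.360 = 8 a. For the hanging counterweight (downward positive): 15 × 9.81 − T = 15 a.
Adding the two equations eliminates T: 66.948 = 23 a, so a = 2.9108 m/s².
Then from the hanging counterweight's equation, T = 15 × (9.81 − 2.9108) = 103.488 N.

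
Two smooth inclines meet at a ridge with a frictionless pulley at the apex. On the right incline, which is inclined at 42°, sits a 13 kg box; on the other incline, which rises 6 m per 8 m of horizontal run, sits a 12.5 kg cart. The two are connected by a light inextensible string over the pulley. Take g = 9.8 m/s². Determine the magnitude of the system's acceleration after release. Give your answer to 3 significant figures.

0.461 m/s²

Resolve each weight along its own incline: the 13 kg mass has component 13 × 9.8 × sin 42° = 85.247 N down its slope, and the 12.5 kg mass has 12.5 × 9.8 × sin 36.87° = 73.500 N down its slope.
The 13 kg side's 85.247 N exceeds the other side's 73.500 N, so that mass slides down and the 12.5 kg mass slides up. Taking that direction as positive, Newton's second law for the whole system gives 85.247 − 73.500 = (13 + 12.5) a, so a = 11.747 / 25.5 = 0.4607 m/s².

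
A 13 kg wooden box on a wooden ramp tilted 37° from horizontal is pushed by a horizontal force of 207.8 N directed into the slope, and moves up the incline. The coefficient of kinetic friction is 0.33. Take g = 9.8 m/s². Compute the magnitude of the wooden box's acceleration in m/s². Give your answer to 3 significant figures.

1.11 m/s²

The horizontal push has components F cos 37° = 207.8 × 0.7986 = 165.949 N up the incline and F sin 37° = 207.8 × 0.6018 = 125.054 N pressing into the surface.
The normal force is therefore N = mg cos 37° + F sin 37° = 101.742 + 125.054 = 226.796 N, and kinetic friction down the slope is μN = 0.33 × 226.796 = 74.843 N.
Along the incline: F cos 37° − mg sin 37° − μN = ma, so 165.949 − 76.669 − 74.843 = 13 a, giving a = 1.1105 m/s².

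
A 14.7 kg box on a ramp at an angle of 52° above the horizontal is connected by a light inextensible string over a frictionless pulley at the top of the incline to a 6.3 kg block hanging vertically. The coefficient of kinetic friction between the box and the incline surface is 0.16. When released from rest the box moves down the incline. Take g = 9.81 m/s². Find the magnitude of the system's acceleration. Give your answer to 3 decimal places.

For the box on the incline: the weight component along the slope is m₁g sin 52° = 14.7 × 9.81 × 0.7880 = 113.635 N and the normal force is N = m₁g cos 52° = 88.783 N.
Kinetic friction opposes the box's motion down the incline: f = μN = 0.16 × 88.783 = 14.205 N acting up the slope.
Newton's second law for the box (down-slope positive): 113.635 − 14.205 − T = 14.7 a. For the hanging block (upward positive): T − 6.3 × 9.81 = 6.3 a.
Adding the two equations eliminates T: 37.627 = 21 a, so a = 1.7918 m/s².

1.792 m/s²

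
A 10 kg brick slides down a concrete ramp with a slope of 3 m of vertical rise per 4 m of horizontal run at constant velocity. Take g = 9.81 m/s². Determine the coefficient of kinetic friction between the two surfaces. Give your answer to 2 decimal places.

0.75

At constant velocity the net force along the incline is zero: mg sin 36.87° = μ mg cos 36.87°.
So μ = tan 36.87° = 0.6000 / 0.8000 = 0.7500.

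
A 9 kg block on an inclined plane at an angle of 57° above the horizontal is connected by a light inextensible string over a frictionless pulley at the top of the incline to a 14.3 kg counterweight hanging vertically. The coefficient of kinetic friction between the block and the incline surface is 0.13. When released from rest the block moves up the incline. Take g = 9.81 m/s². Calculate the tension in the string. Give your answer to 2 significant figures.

100 N

For the block on the incline: the weight component along the slope is m₁g sin 57° = 9 × 9.81 × 0.8387 = 74.049 N and the normal force is N = m₁g cos 57° = 48.086 N.
Kinetic friction opposes the block's motion up the incline: f = μN = 0.13 × 48.086 = 6.251 N acting down the slope.
Newton's second law for the block (up-slope positive): T − 74.049 − 6.251 = 9 a. For the hanging counterweight (downward positive): 14.3 × 9.81 − T = 14.3 a.
Adding the two equations eliminates T: 59.983 = 23.3 a, so a = 2.5744 m/s².
Then from the hanging counterweight's equation, T = 14.3 × (9.81 − 2.5744) = 103.469 N.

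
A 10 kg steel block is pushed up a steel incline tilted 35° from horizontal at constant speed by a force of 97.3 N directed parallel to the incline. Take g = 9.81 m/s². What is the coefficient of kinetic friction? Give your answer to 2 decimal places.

0.51

At constant speed ΣF = 0 along the incline. The applied 97.3 N acts up the slope; the weight component mg sin 35° = 56.268 N and kinetic friction μN both act down the slope.
So 97.3 = 56.268 + μ × 80.359, giving μ = (97.3 − 56.268) / 80.359 = 0.5106.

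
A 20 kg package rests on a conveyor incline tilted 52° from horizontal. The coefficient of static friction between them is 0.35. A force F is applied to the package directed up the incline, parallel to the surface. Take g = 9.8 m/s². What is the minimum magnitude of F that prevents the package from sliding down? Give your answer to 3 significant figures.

112 N

The normal force is N = mg cos 52° = 120.670 N. With F at its minimum the package is on the verge of sliding down, so static friction is at its maximum μ_s N = 0.35 × 120.670 = 42.234 N and acts up the slope.
Equilibrium along the incline: F + μ_s N = mg sin 52°, so F = 154.450 − 42.234 = 112.216 N.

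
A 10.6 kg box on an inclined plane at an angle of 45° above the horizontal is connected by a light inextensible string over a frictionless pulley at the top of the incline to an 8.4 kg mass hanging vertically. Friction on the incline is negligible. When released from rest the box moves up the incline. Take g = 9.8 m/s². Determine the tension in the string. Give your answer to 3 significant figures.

78.4 N

For the box on the incline: the weight component along the slope is m₁g sin 45° = 10.6 × 9.8 × 0.7071 = 73.454 N and the normal force is N = m₁g cos 45° = 73.454 N.
Newton's second law for the box (up-slope positive): T − 73.454 = 10.6 a. For the hanging mass (downward positive): 8.4 × 9.8 − T = 8.4 a.
Adding the two equations eliminates T: 8.866 = 19 a, so a = 0.4666 m/s².
Then from the hanging mass's equation, T = 8.4 × (9.8 − 0.4666) = 78.401 N.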